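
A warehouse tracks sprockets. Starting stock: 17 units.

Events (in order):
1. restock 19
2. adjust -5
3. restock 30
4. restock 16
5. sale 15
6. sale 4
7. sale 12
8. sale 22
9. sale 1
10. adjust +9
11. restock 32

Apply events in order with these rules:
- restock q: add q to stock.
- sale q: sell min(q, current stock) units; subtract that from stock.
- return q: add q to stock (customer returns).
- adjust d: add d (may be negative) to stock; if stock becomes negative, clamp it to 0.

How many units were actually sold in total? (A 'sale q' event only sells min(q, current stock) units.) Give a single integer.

Answer: 54

Derivation:
Processing events:
Start: stock = 17
  Event 1 (restock 19): 17 + 19 = 36
  Event 2 (adjust -5): 36 + -5 = 31
  Event 3 (restock 30): 31 + 30 = 61
  Event 4 (restock 16): 61 + 16 = 77
  Event 5 (sale 15): sell min(15,77)=15. stock: 77 - 15 = 62. total_sold = 15
  Event 6 (sale 4): sell min(4,62)=4. stock: 62 - 4 = 58. total_sold = 19
  Event 7 (sale 12): sell min(12,58)=12. stock: 58 - 12 = 46. total_sold = 31
  Event 8 (sale 22): sell min(22,46)=22. stock: 46 - 22 = 24. total_sold = 53
  Event 9 (sale 1): sell min(1,24)=1. stock: 24 - 1 = 23. total_sold = 54
  Event 10 (adjust +9): 23 + 9 = 32
  Event 11 (restock 32): 32 + 32 = 64
Final: stock = 64, total_sold = 54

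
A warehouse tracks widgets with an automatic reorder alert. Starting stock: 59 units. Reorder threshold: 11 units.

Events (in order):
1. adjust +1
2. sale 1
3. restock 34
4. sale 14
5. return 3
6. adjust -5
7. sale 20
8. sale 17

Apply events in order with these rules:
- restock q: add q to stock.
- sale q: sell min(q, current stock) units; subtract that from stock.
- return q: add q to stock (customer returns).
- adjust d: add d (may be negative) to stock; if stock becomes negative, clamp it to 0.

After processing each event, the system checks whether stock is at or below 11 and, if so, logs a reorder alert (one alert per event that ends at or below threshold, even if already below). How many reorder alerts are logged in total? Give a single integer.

Processing events:
Start: stock = 59
  Event 1 (adjust +1): 59 + 1 = 60
  Event 2 (sale 1): sell min(1,60)=1. stock: 60 - 1 = 59. total_sold = 1
  Event 3 (restock 34): 59 + 34 = 93
  Event 4 (sale 14): sell min(14,93)=14. stock: 93 - 14 = 79. total_sold = 15
  Event 5 (return 3): 79 + 3 = 82
  Event 6 (adjust -5): 82 + -5 = 77
  Event 7 (sale 20): sell min(20,77)=20. stock: 77 - 20 = 57. total_sold = 35
  Event 8 (sale 17): sell min(17,57)=17. stock: 57 - 17 = 40. total_sold = 52
Final: stock = 40, total_sold = 52

Checking against threshold 11:
  After event 1: stock=60 > 11
  After event 2: stock=59 > 11
  After event 3: stock=93 > 11
  After event 4: stock=79 > 11
  After event 5: stock=82 > 11
  After event 6: stock=77 > 11
  After event 7: stock=57 > 11
  After event 8: stock=40 > 11
Alert events: []. Count = 0

Answer: 0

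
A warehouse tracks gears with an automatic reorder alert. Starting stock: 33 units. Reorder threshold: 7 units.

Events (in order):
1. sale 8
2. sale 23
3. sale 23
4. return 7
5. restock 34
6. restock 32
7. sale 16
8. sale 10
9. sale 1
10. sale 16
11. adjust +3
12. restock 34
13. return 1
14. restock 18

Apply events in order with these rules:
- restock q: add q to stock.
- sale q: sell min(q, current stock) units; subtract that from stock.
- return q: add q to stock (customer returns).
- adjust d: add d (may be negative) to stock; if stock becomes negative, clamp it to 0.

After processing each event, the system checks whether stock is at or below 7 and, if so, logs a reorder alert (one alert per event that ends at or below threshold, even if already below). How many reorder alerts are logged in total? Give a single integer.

Answer: 3

Derivation:
Processing events:
Start: stock = 33
  Event 1 (sale 8): sell min(8,33)=8. stock: 33 - 8 = 25. total_sold = 8
  Event 2 (sale 23): sell min(23,25)=23. stock: 25 - 23 = 2. total_sold = 31
  Event 3 (sale 23): sell min(23,2)=2. stock: 2 - 2 = 0. total_sold = 33
  Event 4 (return 7): 0 + 7 = 7
  Event 5 (restock 34): 7 + 34 = 41
  Event 6 (restock 32): 41 + 32 = 73
  Event 7 (sale 16): sell min(16,73)=16. stock: 73 - 16 = 57. total_sold = 49
  Event 8 (sale 10): sell min(10,57)=10. stock: 57 - 10 = 47. total_sold = 59
  Event 9 (sale 1): sell min(1,47)=1. stock: 47 - 1 = 46. total_sold = 60
  Event 10 (sale 16): sell min(16,46)=16. stock: 46 - 16 = 30. total_sold = 76
  Event 11 (adjust +3): 30 + 3 = 33
  Event 12 (restock 34): 33 + 34 = 67
  Event 13 (return 1): 67 + 1 = 68
  Event 14 (restock 18): 68 + 18 = 86
Final: stock = 86, total_sold = 76

Checking against threshold 7:
  After event 1: stock=25 > 7
  After event 2: stock=2 <= 7 -> ALERT
  After event 3: stock=0 <= 7 -> ALERT
  After event 4: stock=7 <= 7 -> ALERT
  After event 5: stock=41 > 7
  After event 6: stock=73 > 7
  After event 7: stock=57 > 7
  After event 8: stock=47 > 7
  After event 9: stock=46 > 7
  After event 10: stock=30 > 7
  After event 11: stock=33 > 7
  After event 12: stock=67 > 7
  After event 13: stock=68 > 7
  After event 14: stock=86 > 7
Alert events: [2, 3, 4]. Count = 3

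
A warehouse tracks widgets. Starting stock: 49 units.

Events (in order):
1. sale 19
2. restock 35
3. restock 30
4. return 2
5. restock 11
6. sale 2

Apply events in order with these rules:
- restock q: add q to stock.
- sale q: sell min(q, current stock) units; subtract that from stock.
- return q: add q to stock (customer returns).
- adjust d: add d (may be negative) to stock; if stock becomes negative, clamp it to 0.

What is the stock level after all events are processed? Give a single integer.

Answer: 106

Derivation:
Processing events:
Start: stock = 49
  Event 1 (sale 19): sell min(19,49)=19. stock: 49 - 19 = 30. total_sold = 19
  Event 2 (restock 35): 30 + 35 = 65
  Event 3 (restock 30): 65 + 30 = 95
  Event 4 (return 2): 95 + 2 = 97
  Event 5 (restock 11): 97 + 11 = 108
  Event 6 (sale 2): sell min(2,108)=2. stock: 108 - 2 = 106. total_sold = 21
Final: stock = 106, total_sold = 21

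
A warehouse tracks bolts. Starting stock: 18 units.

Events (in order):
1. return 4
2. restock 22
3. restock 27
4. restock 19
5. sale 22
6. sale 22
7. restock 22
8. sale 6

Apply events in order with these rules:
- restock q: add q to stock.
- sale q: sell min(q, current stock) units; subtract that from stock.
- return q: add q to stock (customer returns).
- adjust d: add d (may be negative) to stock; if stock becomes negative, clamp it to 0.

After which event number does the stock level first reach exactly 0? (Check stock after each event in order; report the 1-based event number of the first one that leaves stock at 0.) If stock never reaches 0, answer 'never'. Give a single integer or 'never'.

Processing events:
Start: stock = 18
  Event 1 (return 4): 18 + 4 = 22
  Event 2 (restock 22): 22 + 22 = 44
  Event 3 (restock 27): 44 + 27 = 71
  Event 4 (restock 19): 71 + 19 = 90
  Event 5 (sale 22): sell min(22,90)=22. stock: 90 - 22 = 68. total_sold = 22
  Event 6 (sale 22): sell min(22,68)=22. stock: 68 - 22 = 46. total_sold = 44
  Event 7 (restock 22): 46 + 22 = 68
  Event 8 (sale 6): sell min(6,68)=6. stock: 68 - 6 = 62. total_sold = 50
Final: stock = 62, total_sold = 50

Stock never reaches 0.

Answer: never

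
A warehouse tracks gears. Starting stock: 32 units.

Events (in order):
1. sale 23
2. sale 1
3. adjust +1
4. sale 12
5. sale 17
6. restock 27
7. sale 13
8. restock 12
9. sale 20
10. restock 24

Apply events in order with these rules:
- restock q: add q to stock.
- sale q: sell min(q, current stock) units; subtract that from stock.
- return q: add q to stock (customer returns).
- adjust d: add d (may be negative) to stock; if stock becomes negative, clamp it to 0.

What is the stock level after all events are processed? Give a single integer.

Answer: 30

Derivation:
Processing events:
Start: stock = 32
  Event 1 (sale 23): sell min(23,32)=23. stock: 32 - 23 = 9. total_sold = 23
  Event 2 (sale 1): sell min(1,9)=1. stock: 9 - 1 = 8. total_sold = 24
  Event 3 (adjust +1): 8 + 1 = 9
  Event 4 (sale 12): sell min(12,9)=9. stock: 9 - 9 = 0. total_sold = 33
  Event 5 (sale 17): sell min(17,0)=0. stock: 0 - 0 = 0. total_sold = 33
  Event 6 (restock 27): 0 + 27 = 27
  Event 7 (sale 13): sell min(13,27)=13. stock: 27 - 13 = 14. total_sold = 46
  Event 8 (restock 12): 14 + 12 = 26
  Event 9 (sale 20): sell min(20,26)=20. stock: 26 - 20 = 6. total_sold = 66
  Event 10 (restock 24): 6 + 24 = 30
Final: stock = 30, total_sold = 66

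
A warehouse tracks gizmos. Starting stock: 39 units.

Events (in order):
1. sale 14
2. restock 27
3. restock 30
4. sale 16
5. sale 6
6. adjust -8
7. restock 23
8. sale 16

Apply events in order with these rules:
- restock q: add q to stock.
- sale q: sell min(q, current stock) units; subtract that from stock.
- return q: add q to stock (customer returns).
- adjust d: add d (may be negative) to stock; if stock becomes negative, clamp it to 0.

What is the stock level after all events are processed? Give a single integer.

Answer: 59

Derivation:
Processing events:
Start: stock = 39
  Event 1 (sale 14): sell min(14,39)=14. stock: 39 - 14 = 25. total_sold = 14
  Event 2 (restock 27): 25 + 27 = 52
  Event 3 (restock 30): 52 + 30 = 82
  Event 4 (sale 16): sell min(16,82)=16. stock: 82 - 16 = 66. total_sold = 30
  Event 5 (sale 6): sell min(6,66)=6. stock: 66 - 6 = 60. total_sold = 36
  Event 6 (adjust -8): 60 + -8 = 52
  Event 7 (restock 23): 52 + 23 = 75
  Event 8 (sale 16): sell min(16,75)=16. stock: 75 - 16 = 59. total_sold = 52
Final: stock = 59, total_sold = 52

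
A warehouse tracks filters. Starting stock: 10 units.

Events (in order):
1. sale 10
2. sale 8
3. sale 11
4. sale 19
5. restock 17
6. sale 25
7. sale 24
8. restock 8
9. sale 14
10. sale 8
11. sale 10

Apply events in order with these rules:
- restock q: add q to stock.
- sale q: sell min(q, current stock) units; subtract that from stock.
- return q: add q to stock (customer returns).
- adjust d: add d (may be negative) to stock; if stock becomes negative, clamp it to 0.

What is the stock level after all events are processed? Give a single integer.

Processing events:
Start: stock = 10
  Event 1 (sale 10): sell min(10,10)=10. stock: 10 - 10 = 0. total_sold = 10
  Event 2 (sale 8): sell min(8,0)=0. stock: 0 - 0 = 0. total_sold = 10
  Event 3 (sale 11): sell min(11,0)=0. stock: 0 - 0 = 0. total_sold = 10
  Event 4 (sale 19): sell min(19,0)=0. stock: 0 - 0 = 0. total_sold = 10
  Event 5 (restock 17): 0 + 17 = 17
  Event 6 (sale 25): sell min(25,17)=17. stock: 17 - 17 = 0. total_sold = 27
  Event 7 (sale 24): sell min(24,0)=0. stock: 0 - 0 = 0. total_sold = 27
  Event 8 (restock 8): 0 + 8 = 8
  Event 9 (sale 14): sell min(14,8)=8. stock: 8 - 8 = 0. total_sold = 35
  Event 10 (sale 8): sell min(8,0)=0. stock: 0 - 0 = 0. total_sold = 35
  Event 11 (sale 10): sell min(10,0)=0. stock: 0 - 0 = 0. total_sold = 35
Final: stock = 0, total_sold = 35

Answer: 0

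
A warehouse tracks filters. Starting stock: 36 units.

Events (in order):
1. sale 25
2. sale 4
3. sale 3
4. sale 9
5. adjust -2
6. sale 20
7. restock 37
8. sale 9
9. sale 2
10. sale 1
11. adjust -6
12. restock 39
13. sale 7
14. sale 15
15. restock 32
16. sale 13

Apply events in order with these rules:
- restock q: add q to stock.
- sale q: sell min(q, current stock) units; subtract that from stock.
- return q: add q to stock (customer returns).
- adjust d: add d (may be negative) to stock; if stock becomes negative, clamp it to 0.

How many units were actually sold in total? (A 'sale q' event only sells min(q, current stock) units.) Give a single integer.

Answer: 83

Derivation:
Processing events:
Start: stock = 36
  Event 1 (sale 25): sell min(25,36)=25. stock: 36 - 25 = 11. total_sold = 25
  Event 2 (sale 4): sell min(4,11)=4. stock: 11 - 4 = 7. total_sold = 29
  Event 3 (sale 3): sell min(3,7)=3. stock: 7 - 3 = 4. total_sold = 32
  Event 4 (sale 9): sell min(9,4)=4. stock: 4 - 4 = 0. total_sold = 36
  Event 5 (adjust -2): 0 + -2 = 0 (clamped to 0)
  Event 6 (sale 20): sell min(20,0)=0. stock: 0 - 0 = 0. total_sold = 36
  Event 7 (restock 37): 0 + 37 = 37
  Event 8 (sale 9): sell min(9,37)=9. stock: 37 - 9 = 28. total_sold = 45
  Event 9 (sale 2): sell min(2,28)=2. stock: 28 - 2 = 26. total_sold = 47
  Event 10 (sale 1): sell min(1,26)=1. stock: 26 - 1 = 25. total_sold = 48
  Event 11 (adjust -6): 25 + -6 = 19
  Event 12 (restock 39): 19 + 39 = 58
  Event 13 (sale 7): sell min(7,58)=7. stock: 58 - 7 = 51. total_sold = 55
  Event 14 (sale 15): sell min(15,51)=15. stock: 51 - 15 = 36. total_sold = 70
  Event 15 (restock 32): 36 + 32 = 68
  Event 16 (sale 13): sell min(13,68)=13. stock: 68 - 13 = 55. total_sold = 83
Final: stock = 55, total_sold = 83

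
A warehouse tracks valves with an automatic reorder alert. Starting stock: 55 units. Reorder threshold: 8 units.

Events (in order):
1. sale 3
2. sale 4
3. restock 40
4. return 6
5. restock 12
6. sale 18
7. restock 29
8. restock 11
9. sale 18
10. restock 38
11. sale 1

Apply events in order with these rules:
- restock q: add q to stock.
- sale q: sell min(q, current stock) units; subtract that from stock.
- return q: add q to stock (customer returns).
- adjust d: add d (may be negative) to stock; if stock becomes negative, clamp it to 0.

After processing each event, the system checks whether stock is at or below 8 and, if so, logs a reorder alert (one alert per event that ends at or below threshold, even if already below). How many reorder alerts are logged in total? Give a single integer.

Answer: 0

Derivation:
Processing events:
Start: stock = 55
  Event 1 (sale 3): sell min(3,55)=3. stock: 55 - 3 = 52. total_sold = 3
  Event 2 (sale 4): sell min(4,52)=4. stock: 52 - 4 = 48. total_sold = 7
  Event 3 (restock 40): 48 + 40 = 88
  Event 4 (return 6): 88 + 6 = 94
  Event 5 (restock 12): 94 + 12 = 106
  Event 6 (sale 18): sell min(18,106)=18. stock: 106 - 18 = 88. total_sold = 25
  Event 7 (restock 29): 88 + 29 = 117
  Event 8 (restock 11): 117 + 11 = 128
  Event 9 (sale 18): sell min(18,128)=18. stock: 128 - 18 = 110. total_sold = 43
  Event 10 (restock 38): 110 + 38 = 148
  Event 11 (sale 1): sell min(1,148)=1. stock: 148 - 1 = 147. total_sold = 44
Final: stock = 147, total_sold = 44

Checking against threshold 8:
  After event 1: stock=52 > 8
  After event 2: stock=48 > 8
  After event 3: stock=88 > 8
  After event 4: stock=94 > 8
  After event 5: stock=106 > 8
  After event 6: stock=88 > 8
  After event 7: stock=117 > 8
  After event 8: stock=128 > 8
  After event 9: stock=110 > 8
  After event 10: stock=148 > 8
  After event 11: stock=147 > 8
Alert events: []. Count = 0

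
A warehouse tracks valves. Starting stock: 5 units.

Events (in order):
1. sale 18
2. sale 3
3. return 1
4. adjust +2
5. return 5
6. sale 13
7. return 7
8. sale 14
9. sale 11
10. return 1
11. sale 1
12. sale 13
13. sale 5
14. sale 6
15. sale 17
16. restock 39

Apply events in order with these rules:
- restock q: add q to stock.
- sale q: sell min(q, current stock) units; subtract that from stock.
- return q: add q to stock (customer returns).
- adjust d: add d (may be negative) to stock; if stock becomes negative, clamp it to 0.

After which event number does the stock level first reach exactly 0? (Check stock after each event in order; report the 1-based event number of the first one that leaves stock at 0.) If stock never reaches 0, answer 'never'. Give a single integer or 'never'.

Processing events:
Start: stock = 5
  Event 1 (sale 18): sell min(18,5)=5. stock: 5 - 5 = 0. total_sold = 5
  Event 2 (sale 3): sell min(3,0)=0. stock: 0 - 0 = 0. total_sold = 5
  Event 3 (return 1): 0 + 1 = 1
  Event 4 (adjust +2): 1 + 2 = 3
  Event 5 (return 5): 3 + 5 = 8
  Event 6 (sale 13): sell min(13,8)=8. stock: 8 - 8 = 0. total_sold = 13
  Event 7 (return 7): 0 + 7 = 7
  Event 8 (sale 14): sell min(14,7)=7. stock: 7 - 7 = 0. total_sold = 20
  Event 9 (sale 11): sell min(11,0)=0. stock: 0 - 0 = 0. total_sold = 20
  Event 10 (return 1): 0 + 1 = 1
  Event 11 (sale 1): sell min(1,1)=1. stock: 1 - 1 = 0. total_sold = 21
  Event 12 (sale 13): sell min(13,0)=0. stock: 0 - 0 = 0. total_sold = 21
  Event 13 (sale 5): sell min(5,0)=0. stock: 0 - 0 = 0. total_sold = 21
  Event 14 (sale 6): sell min(6,0)=0. stock: 0 - 0 = 0. total_sold = 21
  Event 15 (sale 17): sell min(17,0)=0. stock: 0 - 0 = 0. total_sold = 21
  Event 16 (restock 39): 0 + 39 = 39
Final: stock = 39, total_sold = 21

First zero at event 1.

Answer: 1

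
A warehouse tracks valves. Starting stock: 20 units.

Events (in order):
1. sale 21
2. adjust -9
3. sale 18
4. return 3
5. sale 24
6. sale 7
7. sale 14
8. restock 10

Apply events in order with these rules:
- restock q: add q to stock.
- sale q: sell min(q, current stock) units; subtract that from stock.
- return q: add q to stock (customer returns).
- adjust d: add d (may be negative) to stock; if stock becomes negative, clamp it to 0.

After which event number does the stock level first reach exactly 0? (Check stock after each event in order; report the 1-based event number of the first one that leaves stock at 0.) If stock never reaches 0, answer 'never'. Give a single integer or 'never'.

Answer: 1

Derivation:
Processing events:
Start: stock = 20
  Event 1 (sale 21): sell min(21,20)=20. stock: 20 - 20 = 0. total_sold = 20
  Event 2 (adjust -9): 0 + -9 = 0 (clamped to 0)
  Event 3 (sale 18): sell min(18,0)=0. stock: 0 - 0 = 0. total_sold = 20
  Event 4 (return 3): 0 + 3 = 3
  Event 5 (sale 24): sell min(24,3)=3. stock: 3 - 3 = 0. total_sold = 23
  Event 6 (sale 7): sell min(7,0)=0. stock: 0 - 0 = 0. total_sold = 23
  Event 7 (sale 14): sell min(14,0)=0. stock: 0 - 0 = 0. total_sold = 23
  Event 8 (restock 10): 0 + 10 = 10
Final: stock = 10, total_sold = 23

First zero at event 1.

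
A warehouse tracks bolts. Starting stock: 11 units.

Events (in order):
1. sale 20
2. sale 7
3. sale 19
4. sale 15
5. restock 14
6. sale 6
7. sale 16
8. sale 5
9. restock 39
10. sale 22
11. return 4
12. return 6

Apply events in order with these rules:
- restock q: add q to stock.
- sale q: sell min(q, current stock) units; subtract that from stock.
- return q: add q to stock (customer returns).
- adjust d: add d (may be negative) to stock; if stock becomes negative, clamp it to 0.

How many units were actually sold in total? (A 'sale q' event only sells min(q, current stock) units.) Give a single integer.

Processing events:
Start: stock = 11
  Event 1 (sale 20): sell min(20,11)=11. stock: 11 - 11 = 0. total_sold = 11
  Event 2 (sale 7): sell min(7,0)=0. stock: 0 - 0 = 0. total_sold = 11
  Event 3 (sale 19): sell min(19,0)=0. stock: 0 - 0 = 0. total_sold = 11
  Event 4 (sale 15): sell min(15,0)=0. stock: 0 - 0 = 0. total_sold = 11
  Event 5 (restock 14): 0 + 14 = 14
  Event 6 (sale 6): sell min(6,14)=6. stock: 14 - 6 = 8. total_sold = 17
  Event 7 (sale 16): sell min(16,8)=8. stock: 8 - 8 = 0. total_sold = 25
  Event 8 (sale 5): sell min(5,0)=0. stock: 0 - 0 = 0. total_sold = 25
  Event 9 (restock 39): 0 + 39 = 39
  Event 10 (sale 22): sell min(22,39)=22. stock: 39 - 22 = 17. total_sold = 47
  Event 11 (return 4): 17 + 4 = 21
  Event 12 (return 6): 21 + 6 = 27
Final: stock = 27, total_sold = 47

Answer: 47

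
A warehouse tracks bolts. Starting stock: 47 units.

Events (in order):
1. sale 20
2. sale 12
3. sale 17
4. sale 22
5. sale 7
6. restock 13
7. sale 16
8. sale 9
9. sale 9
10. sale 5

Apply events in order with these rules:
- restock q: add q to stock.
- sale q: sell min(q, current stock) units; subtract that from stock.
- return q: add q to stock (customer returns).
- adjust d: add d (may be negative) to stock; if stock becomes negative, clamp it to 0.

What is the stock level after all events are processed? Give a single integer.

Answer: 0

Derivation:
Processing events:
Start: stock = 47
  Event 1 (sale 20): sell min(20,47)=20. stock: 47 - 20 = 27. total_sold = 20
  Event 2 (sale 12): sell min(12,27)=12. stock: 27 - 12 = 15. total_sold = 32
  Event 3 (sale 17): sell min(17,15)=15. stock: 15 - 15 = 0. total_sold = 47
  Event 4 (sale 22): sell min(22,0)=0. stock: 0 - 0 = 0. total_sold = 47
  Event 5 (sale 7): sell min(7,0)=0. stock: 0 - 0 = 0. total_sold = 47
  Event 6 (restock 13): 0 + 13 = 13
  Event 7 (sale 16): sell min(16,13)=13. stock: 13 - 13 = 0. total_sold = 60
  Event 8 (sale 9): sell min(9,0)=0. stock: 0 - 0 = 0. total_sold = 60
  Event 9 (sale 9): sell min(9,0)=0. stock: 0 - 0 = 0. total_sold = 60
  Event 10 (sale 5): sell min(5,0)=0. stock: 0 - 0 = 0. total_sold = 60
Final: stock = 0, total_sold = 60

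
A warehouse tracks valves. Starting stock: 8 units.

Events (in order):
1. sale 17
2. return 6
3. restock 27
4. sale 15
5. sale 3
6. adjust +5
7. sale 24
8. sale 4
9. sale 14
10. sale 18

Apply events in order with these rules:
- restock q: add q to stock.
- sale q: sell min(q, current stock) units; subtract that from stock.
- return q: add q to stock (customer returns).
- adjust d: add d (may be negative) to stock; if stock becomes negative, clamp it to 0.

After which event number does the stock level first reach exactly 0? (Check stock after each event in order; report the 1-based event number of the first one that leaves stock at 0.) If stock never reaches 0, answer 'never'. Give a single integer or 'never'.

Answer: 1

Derivation:
Processing events:
Start: stock = 8
  Event 1 (sale 17): sell min(17,8)=8. stock: 8 - 8 = 0. total_sold = 8
  Event 2 (return 6): 0 + 6 = 6
  Event 3 (restock 27): 6 + 27 = 33
  Event 4 (sale 15): sell min(15,33)=15. stock: 33 - 15 = 18. total_sold = 23
  Event 5 (sale 3): sell min(3,18)=3. stock: 18 - 3 = 15. total_sold = 26
  Event 6 (adjust +5): 15 + 5 = 20
  Event 7 (sale 24): sell min(24,20)=20. stock: 20 - 20 = 0. total_sold = 46
  Event 8 (sale 4): sell min(4,0)=0. stock: 0 - 0 = 0. total_sold = 46
  Event 9 (sale 14): sell min(14,0)=0. stock: 0 - 0 = 0. total_sold = 46
  Event 10 (sale 18): sell min(18,0)=0. stock: 0 - 0 = 0. total_sold = 46
Final: stock = 0, total_sold = 46

First zero at event 1.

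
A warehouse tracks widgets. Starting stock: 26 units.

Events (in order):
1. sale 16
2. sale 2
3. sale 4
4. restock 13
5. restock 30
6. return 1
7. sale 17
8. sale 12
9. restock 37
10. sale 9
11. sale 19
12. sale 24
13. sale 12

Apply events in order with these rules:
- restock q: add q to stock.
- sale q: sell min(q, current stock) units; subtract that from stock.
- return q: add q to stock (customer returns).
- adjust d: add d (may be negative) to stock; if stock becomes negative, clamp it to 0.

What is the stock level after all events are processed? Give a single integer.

Processing events:
Start: stock = 26
  Event 1 (sale 16): sell min(16,26)=16. stock: 26 - 16 = 10. total_sold = 16
  Event 2 (sale 2): sell min(2,10)=2. stock: 10 - 2 = 8. total_sold = 18
  Event 3 (sale 4): sell min(4,8)=4. stock: 8 - 4 = 4. total_sold = 22
  Event 4 (restock 13): 4 + 13 = 17
  Event 5 (restock 30): 17 + 30 = 47
  Event 6 (return 1): 47 + 1 = 48
  Event 7 (sale 17): sell min(17,48)=17. stock: 48 - 17 = 31. total_sold = 39
  Event 8 (sale 12): sell min(12,31)=12. stock: 31 - 12 = 19. total_sold = 51
  Event 9 (restock 37): 19 + 37 = 56
  Event 10 (sale 9): sell min(9,56)=9. stock: 56 - 9 = 47. total_sold = 60
  Event 11 (sale 19): sell min(19,47)=19. stock: 47 - 19 = 28. total_sold = 79
  Event 12 (sale 24): sell min(24,28)=24. stock: 28 - 24 = 4. total_sold = 103
  Event 13 (sale 12): sell min(12,4)=4. stock: 4 - 4 = 0. total_sold = 107
Final: stock = 0, total_sold = 107

Answer: 0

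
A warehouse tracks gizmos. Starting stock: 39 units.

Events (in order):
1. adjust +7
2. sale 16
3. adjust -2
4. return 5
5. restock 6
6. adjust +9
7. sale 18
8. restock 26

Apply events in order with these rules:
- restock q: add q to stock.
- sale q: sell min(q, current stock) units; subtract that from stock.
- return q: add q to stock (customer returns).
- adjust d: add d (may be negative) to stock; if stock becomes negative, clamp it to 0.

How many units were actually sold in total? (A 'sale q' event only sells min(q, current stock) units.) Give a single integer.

Answer: 34

Derivation:
Processing events:
Start: stock = 39
  Event 1 (adjust +7): 39 + 7 = 46
  Event 2 (sale 16): sell min(16,46)=16. stock: 46 - 16 = 30. total_sold = 16
  Event 3 (adjust -2): 30 + -2 = 28
  Event 4 (return 5): 28 + 5 = 33
  Event 5 (restock 6): 33 + 6 = 39
  Event 6 (adjust +9): 39 + 9 = 48
  Event 7 (sale 18): sell min(18,48)=18. stock: 48 - 18 = 30. total_sold = 34
  Event 8 (restock 26): 30 + 26 = 56
Final: stock = 56, total_sold = 34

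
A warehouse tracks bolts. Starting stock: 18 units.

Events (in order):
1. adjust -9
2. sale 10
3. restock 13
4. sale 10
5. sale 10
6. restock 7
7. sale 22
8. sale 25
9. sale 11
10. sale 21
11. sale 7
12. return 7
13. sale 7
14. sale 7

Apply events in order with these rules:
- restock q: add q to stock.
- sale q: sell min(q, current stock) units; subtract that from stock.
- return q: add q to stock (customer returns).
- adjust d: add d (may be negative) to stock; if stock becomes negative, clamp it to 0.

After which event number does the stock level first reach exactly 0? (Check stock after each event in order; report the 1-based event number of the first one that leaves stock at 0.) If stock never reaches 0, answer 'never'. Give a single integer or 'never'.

Answer: 2

Derivation:
Processing events:
Start: stock = 18
  Event 1 (adjust -9): 18 + -9 = 9
  Event 2 (sale 10): sell min(10,9)=9. stock: 9 - 9 = 0. total_sold = 9
  Event 3 (restock 13): 0 + 13 = 13
  Event 4 (sale 10): sell min(10,13)=10. stock: 13 - 10 = 3. total_sold = 19
  Event 5 (sale 10): sell min(10,3)=3. stock: 3 - 3 = 0. total_sold = 22
  Event 6 (restock 7): 0 + 7 = 7
  Event 7 (sale 22): sell min(22,7)=7. stock: 7 - 7 = 0. total_sold = 29
  Event 8 (sale 25): sell min(25,0)=0. stock: 0 - 0 = 0. total_sold = 29
  Event 9 (sale 11): sell min(11,0)=0. stock: 0 - 0 = 0. total_sold = 29
  Event 10 (sale 21): sell min(21,0)=0. stock: 0 - 0 = 0. total_sold = 29
  Event 11 (sale 7): sell min(7,0)=0. stock: 0 - 0 = 0. total_sold = 29
  Event 12 (return 7): 0 + 7 = 7
  Event 13 (sale 7): sell min(7,7)=7. stock: 7 - 7 = 0. total_sold = 36
  Event 14 (sale 7): sell min(7,0)=0. stock: 0 - 0 = 0. total_sold = 36
Final: stock = 0, total_sold = 36

First zero at event 2.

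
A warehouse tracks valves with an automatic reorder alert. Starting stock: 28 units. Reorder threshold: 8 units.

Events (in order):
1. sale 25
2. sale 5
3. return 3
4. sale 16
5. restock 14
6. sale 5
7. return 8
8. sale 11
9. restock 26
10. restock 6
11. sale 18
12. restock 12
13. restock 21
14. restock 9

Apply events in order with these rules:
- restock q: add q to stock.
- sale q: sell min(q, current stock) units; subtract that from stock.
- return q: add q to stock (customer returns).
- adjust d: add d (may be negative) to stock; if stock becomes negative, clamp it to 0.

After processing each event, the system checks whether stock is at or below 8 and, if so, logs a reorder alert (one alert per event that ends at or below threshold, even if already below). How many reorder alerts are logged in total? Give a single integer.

Processing events:
Start: stock = 28
  Event 1 (sale 25): sell min(25,28)=25. stock: 28 - 25 = 3. total_sold = 25
  Event 2 (sale 5): sell min(5,3)=3. stock: 3 - 3 = 0. total_sold = 28
  Event 3 (return 3): 0 + 3 = 3
  Event 4 (sale 16): sell min(16,3)=3. stock: 3 - 3 = 0. total_sold = 31
  Event 5 (restock 14): 0 + 14 = 14
  Event 6 (sale 5): sell min(5,14)=5. stock: 14 - 5 = 9. total_sold = 36
  Event 7 (return 8): 9 + 8 = 17
  Event 8 (sale 11): sell min(11,17)=11. stock: 17 - 11 = 6. total_sold = 47
  Event 9 (restock 26): 6 + 26 = 32
  Event 10 (restock 6): 32 + 6 = 38
  Event 11 (sale 18): sell min(18,38)=18. stock: 38 - 18 = 20. total_sold = 65
  Event 12 (restock 12): 20 + 12 = 32
  Event 13 (restock 21): 32 + 21 = 53
  Event 14 (restock 9): 53 + 9 = 62
Final: stock = 62, total_sold = 65

Checking against threshold 8:
  After event 1: stock=3 <= 8 -> ALERT
  After event 2: stock=0 <= 8 -> ALERT
  After event 3: stock=3 <= 8 -> ALERT
  After event 4: stock=0 <= 8 -> ALERT
  After event 5: stock=14 > 8
  After event 6: stock=9 > 8
  After event 7: stock=17 > 8
  After event 8: stock=6 <= 8 -> ALERT
  After event 9: stock=32 > 8
  After event 10: stock=38 > 8
  After event 11: stock=20 > 8
  After event 12: stock=32 > 8
  After event 13: stock=53 > 8
  After event 14: stock=62 > 8
Alert events: [1, 2, 3, 4, 8]. Count = 5

Answer: 5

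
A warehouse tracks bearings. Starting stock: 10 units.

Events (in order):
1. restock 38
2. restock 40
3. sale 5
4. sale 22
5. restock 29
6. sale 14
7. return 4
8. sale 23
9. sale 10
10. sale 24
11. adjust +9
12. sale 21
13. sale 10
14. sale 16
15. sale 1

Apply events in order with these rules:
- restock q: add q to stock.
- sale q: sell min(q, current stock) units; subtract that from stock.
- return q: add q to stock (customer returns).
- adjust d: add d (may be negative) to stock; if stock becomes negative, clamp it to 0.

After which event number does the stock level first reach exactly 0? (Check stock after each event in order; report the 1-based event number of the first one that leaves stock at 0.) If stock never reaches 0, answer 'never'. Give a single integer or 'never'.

Answer: 14

Derivation:
Processing events:
Start: stock = 10
  Event 1 (restock 38): 10 + 38 = 48
  Event 2 (restock 40): 48 + 40 = 88
  Event 3 (sale 5): sell min(5,88)=5. stock: 88 - 5 = 83. total_sold = 5
  Event 4 (sale 22): sell min(22,83)=22. stock: 83 - 22 = 61. total_sold = 27
  Event 5 (restock 29): 61 + 29 = 90
  Event 6 (sale 14): sell min(14,90)=14. stock: 90 - 14 = 76. total_sold = 41
  Event 7 (return 4): 76 + 4 = 80
  Event 8 (sale 23): sell min(23,80)=23. stock: 80 - 23 = 57. total_sold = 64
  Event 9 (sale 10): sell min(10,57)=10. stock: 57 - 10 = 47. total_sold = 74
  Event 10 (sale 24): sell min(24,47)=24. stock: 47 - 24 = 23. total_sold = 98
  Event 11 (adjust +9): 23 + 9 = 32
  Event 12 (sale 21): sell min(21,32)=21. stock: 32 - 21 = 11. total_sold = 119
  Event 13 (sale 10): sell min(10,11)=10. stock: 11 - 10 = 1. total_sold = 129
  Event 14 (sale 16): sell min(16,1)=1. stock: 1 - 1 = 0. total_sold = 130
  Event 15 (sale 1): sell min(1,0)=0. stock: 0 - 0 = 0. total_sold = 130
Final: stock = 0, total_sold = 130

First zero at event 14.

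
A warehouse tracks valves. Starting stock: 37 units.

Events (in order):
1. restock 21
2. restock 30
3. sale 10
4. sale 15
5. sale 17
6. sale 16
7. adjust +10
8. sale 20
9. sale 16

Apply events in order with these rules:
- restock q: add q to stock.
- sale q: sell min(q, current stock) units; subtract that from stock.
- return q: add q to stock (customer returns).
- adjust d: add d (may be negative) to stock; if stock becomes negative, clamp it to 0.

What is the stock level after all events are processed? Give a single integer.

Processing events:
Start: stock = 37
  Event 1 (restock 21): 37 + 21 = 58
  Event 2 (restock 30): 58 + 30 = 88
  Event 3 (sale 10): sell min(10,88)=10. stock: 88 - 10 = 78. total_sold = 10
  Event 4 (sale 15): sell min(15,78)=15. stock: 78 - 15 = 63. total_sold = 25
  Event 5 (sale 17): sell min(17,63)=17. stock: 63 - 17 = 46. total_sold = 42
  Event 6 (sale 16): sell min(16,46)=16. stock: 46 - 16 = 30. total_sold = 58
  Event 7 (adjust +10): 30 + 10 = 40
  Event 8 (sale 20): sell min(20,40)=20. stock: 40 - 20 = 20. total_sold = 78
  Event 9 (sale 16): sell min(16,20)=16. stock: 20 - 16 = 4. total_sold = 94
Final: stock = 4, total_sold = 94

Answer: 4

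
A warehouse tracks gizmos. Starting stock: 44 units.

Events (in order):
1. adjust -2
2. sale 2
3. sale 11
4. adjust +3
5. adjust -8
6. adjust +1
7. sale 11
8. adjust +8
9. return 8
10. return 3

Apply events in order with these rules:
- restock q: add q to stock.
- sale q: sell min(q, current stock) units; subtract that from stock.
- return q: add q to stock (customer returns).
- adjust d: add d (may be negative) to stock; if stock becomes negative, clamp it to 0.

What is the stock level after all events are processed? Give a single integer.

Processing events:
Start: stock = 44
  Event 1 (adjust -2): 44 + -2 = 42
  Event 2 (sale 2): sell min(2,42)=2. stock: 42 - 2 = 40. total_sold = 2
  Event 3 (sale 11): sell min(11,40)=11. stock: 40 - 11 = 29. total_sold = 13
  Event 4 (adjust +3): 29 + 3 = 32
  Event 5 (adjust -8): 32 + -8 = 24
  Event 6 (adjust +1): 24 + 1 = 25
  Event 7 (sale 11): sell min(11,25)=11. stock: 25 - 11 = 14. total_sold = 24
  Event 8 (adjust +8): 14 + 8 = 22
  Event 9 (return 8): 22 + 8 = 30
  Event 10 (return 3): 30 + 3 = 33
Final: stock = 33, total_sold = 24

Answer: 33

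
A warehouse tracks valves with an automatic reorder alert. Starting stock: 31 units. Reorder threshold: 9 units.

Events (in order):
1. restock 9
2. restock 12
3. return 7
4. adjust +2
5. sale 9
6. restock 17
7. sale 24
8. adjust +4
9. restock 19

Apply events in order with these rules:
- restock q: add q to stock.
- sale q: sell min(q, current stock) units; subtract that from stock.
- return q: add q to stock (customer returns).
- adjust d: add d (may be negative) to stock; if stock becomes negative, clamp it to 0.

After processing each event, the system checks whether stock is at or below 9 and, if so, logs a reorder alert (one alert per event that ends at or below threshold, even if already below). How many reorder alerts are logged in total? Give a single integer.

Processing events:
Start: stock = 31
  Event 1 (restock 9): 31 + 9 = 40
  Event 2 (restock 12): 40 + 12 = 52
  Event 3 (return 7): 52 + 7 = 59
  Event 4 (adjust +2): 59 + 2 = 61
  Event 5 (sale 9): sell min(9,61)=9. stock: 61 - 9 = 52. total_sold = 9
  Event 6 (restock 17): 52 + 17 = 69
  Event 7 (sale 24): sell min(24,69)=24. stock: 69 - 24 = 45. total_sold = 33
  Event 8 (adjust +4): 45 + 4 = 49
  Event 9 (restock 19): 49 + 19 = 68
Final: stock = 68, total_sold = 33

Checking against threshold 9:
  After event 1: stock=40 > 9
  After event 2: stock=52 > 9
  After event 3: stock=59 > 9
  After event 4: stock=61 > 9
  After event 5: stock=52 > 9
  After event 6: stock=69 > 9
  After event 7: stock=45 > 9
  After event 8: stock=49 > 9
  After event 9: stock=68 > 9
Alert events: []. Count = 0

Answer: 0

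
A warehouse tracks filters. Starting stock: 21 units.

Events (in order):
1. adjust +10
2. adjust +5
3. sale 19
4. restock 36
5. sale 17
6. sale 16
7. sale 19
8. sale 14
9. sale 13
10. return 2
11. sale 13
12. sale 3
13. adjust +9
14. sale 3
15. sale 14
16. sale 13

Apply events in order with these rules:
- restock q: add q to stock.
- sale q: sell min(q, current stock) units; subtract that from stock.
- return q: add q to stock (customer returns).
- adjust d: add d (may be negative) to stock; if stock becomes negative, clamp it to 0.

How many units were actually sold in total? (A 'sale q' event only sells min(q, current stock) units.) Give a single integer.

Processing events:
Start: stock = 21
  Event 1 (adjust +10): 21 + 10 = 31
  Event 2 (adjust +5): 31 + 5 = 36
  Event 3 (sale 19): sell min(19,36)=19. stock: 36 - 19 = 17. total_sold = 19
  Event 4 (restock 36): 17 + 36 = 53
  Event 5 (sale 17): sell min(17,53)=17. stock: 53 - 17 = 36. total_sold = 36
  Event 6 (sale 16): sell min(16,36)=16. stock: 36 - 16 = 20. total_sold = 52
  Event 7 (sale 19): sell min(19,20)=19. stock: 20 - 19 = 1. total_sold = 71
  Event 8 (sale 14): sell min(14,1)=1. stock: 1 - 1 = 0. total_sold = 72
  Event 9 (sale 13): sell min(13,0)=0. stock: 0 - 0 = 0. total_sold = 72
  Event 10 (return 2): 0 + 2 = 2
  Event 11 (sale 13): sell min(13,2)=2. stock: 2 - 2 = 0. total_sold = 74
  Event 12 (sale 3): sell min(3,0)=0. stock: 0 - 0 = 0. total_sold = 74
  Event 13 (adjust +9): 0 + 9 = 9
  Event 14 (sale 3): sell min(3,9)=3. stock: 9 - 3 = 6. total_sold = 77
  Event 15 (sale 14): sell min(14,6)=6. stock: 6 - 6 = 0. total_sold = 83
  Event 16 (sale 13): sell min(13,0)=0. stock: 0 - 0 = 0. total_sold = 83
Final: stock = 0, total_sold = 83

Answer: 83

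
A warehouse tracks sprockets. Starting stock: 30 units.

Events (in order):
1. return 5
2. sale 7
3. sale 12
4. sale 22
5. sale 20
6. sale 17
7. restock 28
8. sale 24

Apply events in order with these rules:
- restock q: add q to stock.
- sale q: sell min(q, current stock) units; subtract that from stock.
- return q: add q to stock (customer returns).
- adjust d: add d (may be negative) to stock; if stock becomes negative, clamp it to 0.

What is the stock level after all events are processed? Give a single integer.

Answer: 4

Derivation:
Processing events:
Start: stock = 30
  Event 1 (return 5): 30 + 5 = 35
  Event 2 (sale 7): sell min(7,35)=7. stock: 35 - 7 = 28. total_sold = 7
  Event 3 (sale 12): sell min(12,28)=12. stock: 28 - 12 = 16. total_sold = 19
  Event 4 (sale 22): sell min(22,16)=16. stock: 16 - 16 = 0. total_sold = 35
  Event 5 (sale 20): sell min(20,0)=0. stock: 0 - 0 = 0. total_sold = 35
  Event 6 (sale 17): sell min(17,0)=0. stock: 0 - 0 = 0. total_sold = 35
  Event 7 (restock 28): 0 + 28 = 28
  Event 8 (sale 24): sell min(24,28)=24. stock: 28 - 24 = 4. total_sold = 59
Final: stock = 4, total_sold = 59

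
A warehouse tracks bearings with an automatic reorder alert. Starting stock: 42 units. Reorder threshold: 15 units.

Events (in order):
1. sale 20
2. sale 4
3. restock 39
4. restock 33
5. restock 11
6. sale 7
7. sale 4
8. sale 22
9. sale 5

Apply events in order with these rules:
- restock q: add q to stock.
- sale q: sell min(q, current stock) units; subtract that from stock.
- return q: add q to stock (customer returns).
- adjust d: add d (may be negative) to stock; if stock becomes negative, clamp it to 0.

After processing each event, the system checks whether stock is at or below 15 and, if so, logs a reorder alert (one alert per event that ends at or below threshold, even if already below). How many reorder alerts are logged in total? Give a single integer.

Processing events:
Start: stock = 42
  Event 1 (sale 20): sell min(20,42)=20. stock: 42 - 20 = 22. total_sold = 20
  Event 2 (sale 4): sell min(4,22)=4. stock: 22 - 4 = 18. total_sold = 24
  Event 3 (restock 39): 18 + 39 = 57
  Event 4 (restock 33): 57 + 33 = 90
  Event 5 (restock 11): 90 + 11 = 101
  Event 6 (sale 7): sell min(7,101)=7. stock: 101 - 7 = 94. total_sold = 31
  Event 7 (sale 4): sell min(4,94)=4. stock: 94 - 4 = 90. total_sold = 35
  Event 8 (sale 22): sell min(22,90)=22. stock: 90 - 22 = 68. total_sold = 57
  Event 9 (sale 5): sell min(5,68)=5. stock: 68 - 5 = 63. total_sold = 62
Final: stock = 63, total_sold = 62

Checking against threshold 15:
  After event 1: stock=22 > 15
  After event 2: stock=18 > 15
  After event 3: stock=57 > 15
  After event 4: stock=90 > 15
  After event 5: stock=101 > 15
  After event 6: stock=94 > 15
  After event 7: stock=90 > 15
  After event 8: stock=68 > 15
  After event 9: stock=63 > 15
Alert events: []. Count = 0

Answer: 0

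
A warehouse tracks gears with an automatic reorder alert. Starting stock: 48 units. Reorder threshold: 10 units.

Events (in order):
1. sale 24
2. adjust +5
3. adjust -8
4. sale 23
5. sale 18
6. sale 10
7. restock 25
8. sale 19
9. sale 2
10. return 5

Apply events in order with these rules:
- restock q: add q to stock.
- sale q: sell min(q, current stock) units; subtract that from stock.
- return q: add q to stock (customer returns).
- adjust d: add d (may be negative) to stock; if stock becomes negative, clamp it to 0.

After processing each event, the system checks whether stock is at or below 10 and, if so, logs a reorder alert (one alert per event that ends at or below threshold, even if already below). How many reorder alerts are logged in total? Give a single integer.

Processing events:
Start: stock = 48
  Event 1 (sale 24): sell min(24,48)=24. stock: 48 - 24 = 24. total_sold = 24
  Event 2 (adjust +5): 24 + 5 = 29
  Event 3 (adjust -8): 29 + -8 = 21
  Event 4 (sale 23): sell min(23,21)=21. stock: 21 - 21 = 0. total_sold = 45
  Event 5 (sale 18): sell min(18,0)=0. stock: 0 - 0 = 0. total_sold = 45
  Event 6 (sale 10): sell min(10,0)=0. stock: 0 - 0 = 0. total_sold = 45
  Event 7 (restock 25): 0 + 25 = 25
  Event 8 (sale 19): sell min(19,25)=19. stock: 25 - 19 = 6. total_sold = 64
  Event 9 (sale 2): sell min(2,6)=2. stock: 6 - 2 = 4. total_sold = 66
  Event 10 (return 5): 4 + 5 = 9
Final: stock = 9, total_sold = 66

Checking against threshold 10:
  After event 1: stock=24 > 10
  After event 2: stock=29 > 10
  After event 3: stock=21 > 10
  After event 4: stock=0 <= 10 -> ALERT
  After event 5: stock=0 <= 10 -> ALERT
  After event 6: stock=0 <= 10 -> ALERT
  After event 7: stock=25 > 10
  After event 8: stock=6 <= 10 -> ALERT
  After event 9: stock=4 <= 10 -> ALERT
  After event 10: stock=9 <= 10 -> ALERT
Alert events: [4, 5, 6, 8, 9, 10]. Count = 6

Answer: 6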